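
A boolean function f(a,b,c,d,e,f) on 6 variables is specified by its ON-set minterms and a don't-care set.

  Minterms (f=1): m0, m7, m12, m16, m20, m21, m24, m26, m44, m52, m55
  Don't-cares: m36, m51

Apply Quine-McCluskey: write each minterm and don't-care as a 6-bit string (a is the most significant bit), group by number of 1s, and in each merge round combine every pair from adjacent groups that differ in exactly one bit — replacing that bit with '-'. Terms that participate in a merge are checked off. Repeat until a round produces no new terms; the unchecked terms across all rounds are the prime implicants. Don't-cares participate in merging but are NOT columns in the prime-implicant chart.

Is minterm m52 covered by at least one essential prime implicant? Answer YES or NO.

NO

Round 0: 000000✓ 000111 001100✓ 010000✓ 010100✓ 010101✓ 011000✓ 011010✓ 100100✓ 101100✓ 110011✓ 110100✓ 110111✓
Round 1: -01100 -10100 0-0000 01-000 010-00 01010- 0110-0 1-0100 10-100 110-11
PIs = {-01100, -10100, 0-0000, 000111, 01-000, 010-00, 01010-, 0110-0, 1-0100, 10-100, 110-11}
Coverage chart:
  m0: 0-0000 ←essential
  m7: 000111 ←essential
  m12: -01100 ←essential
  m16: 0-0000,01-000,010-00
  m20: -10100,010-00,01010-
  m21: 01010- ←essential
  m24: 01-000,0110-0
  m26: 0110-0 ←essential
  m44: -01100,10-100
  m52: -10100,1-0100
  m55: 110-11 ←essential
Essential: -01100, 0-0000, 000111, 01010-, 0110-0, 110-11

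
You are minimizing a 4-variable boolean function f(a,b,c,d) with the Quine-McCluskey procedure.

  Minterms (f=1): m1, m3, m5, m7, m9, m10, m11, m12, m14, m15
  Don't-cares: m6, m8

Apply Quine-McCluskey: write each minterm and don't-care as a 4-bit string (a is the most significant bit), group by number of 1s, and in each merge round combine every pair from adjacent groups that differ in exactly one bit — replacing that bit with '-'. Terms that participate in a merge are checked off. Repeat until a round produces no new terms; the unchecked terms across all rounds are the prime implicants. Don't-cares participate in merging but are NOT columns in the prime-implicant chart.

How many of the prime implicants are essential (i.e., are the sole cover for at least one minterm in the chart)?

2

[col 0] 0001*, 0011*, 0101*, 0110*, 0111*, 1000*, 1001*, 1010*, 1011*, 1100*, 1110*, 1111*
[col 1] -001*, -011*, -110*, -111*, 0-01*, 0-11*, 00-1*, 01-1*, 011-*, 1-00*, 1-10*, 1-11*, 10-0*, 10-1*, 100-*, 101-*, 11-0*, 111-*
[col 2] --11, -0-1, -11-, 0--1, 1--0, 1-1-, 10--
Prime implicants: --11, -0-1, -11-, 0--1, 1--0, 1-1-, 10--
PI chart (minterm → PIs covering it):
  1 | -0-1,0--1
  3 | --11,-0-1,0--1
  5 | 0--1  (sole → essential)
  7 | --11,-11-,0--1
  9 | -0-1,10--
  10 | 1--0,1-1-,10--
  11 | --11,-0-1,1-1-,10--
  12 | 1--0  (sole → essential)
  14 | -11-,1--0,1-1-
  15 | --11,-11-,1-1-
Essential prime implicants: 0--1, 1--0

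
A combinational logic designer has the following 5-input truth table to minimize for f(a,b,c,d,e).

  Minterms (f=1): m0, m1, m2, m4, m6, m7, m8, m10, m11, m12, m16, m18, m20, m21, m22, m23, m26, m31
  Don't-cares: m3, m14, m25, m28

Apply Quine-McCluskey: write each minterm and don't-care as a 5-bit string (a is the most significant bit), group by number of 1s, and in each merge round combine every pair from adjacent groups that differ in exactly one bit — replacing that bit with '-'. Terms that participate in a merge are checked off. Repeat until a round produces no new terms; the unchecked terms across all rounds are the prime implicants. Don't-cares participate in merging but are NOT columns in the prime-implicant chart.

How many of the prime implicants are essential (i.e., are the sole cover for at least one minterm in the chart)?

7

Round 0: 00000✓ 00001✓ 00010✓ 00011✓ 00100✓ 00110✓ 00111✓ 01000✓ 01010✓ 01011✓ 01100✓ 01110✓ 10000✓ 10010✓ 10100✓ 10101✓ 10110✓ 10111✓ 11001 11010✓ 11100✓ 11111✓
Round 1: -0000✓ -0010✓ -0100✓ -0110✓ -0111✓ -1010✓ -1100✓ 0-000✓ 0-010✓ 0-011✓ 0-100✓ 0-110✓ 00-00✓ 00-10✓ 00-11✓ 000-0✓ 000-1✓ 0000-✓ 0001-✓ 001-0✓ 0011-✓ 01-00✓ 01-10✓ 010-0✓ 0101-✓ 011-0✓ 1-010✓ 1-100✓ 1-111 10-00✓ 10-10✓ 100-0✓ 101-0✓ 101-1✓ 1010-✓ 1011-✓
Round 2: --010 --100 -0-00✓ -0-10✓ -00-0✓ -01-0✓ -011- 0--00✓ 0--10✓ 0-0-0✓ 0-01- 0-1-0✓ 00--0✓ 00-1- 000-- 01--0✓ 10--0✓ 101--
Round 3: -0--0 0---0
PIs = {--010, --100, -0--0, -011-, 0---0, 0-01-, 00-1-, 000--, 1-111, 101--, 11001}
Coverage chart:
  m0: -0--0,0---0,000--
  m1: 000-- ←essential
  m2: --010,-0--0,0---0,0-01-,00-1-,000--
  m4: --100,-0--0,0---0
  m6: -0--0,-011-,0---0,00-1-
  m7: -011-,00-1-
  m8: 0---0 ←essential
  m10: --010,0---0,0-01-
  m11: 0-01- ←essential
  m12: --100,0---0
  m16: -0--0 ←essential
  m18: --010,-0--0
  m20: --100,-0--0,101--
  m21: 101-- ←essential
  m22: -0--0,-011-,101--
  m23: -011-,1-111,101--
  m26: --010 ←essential
  m31: 1-111 ←essential
Essential: --010, -0--0, 0---0, 0-01-, 000--, 1-111, 101--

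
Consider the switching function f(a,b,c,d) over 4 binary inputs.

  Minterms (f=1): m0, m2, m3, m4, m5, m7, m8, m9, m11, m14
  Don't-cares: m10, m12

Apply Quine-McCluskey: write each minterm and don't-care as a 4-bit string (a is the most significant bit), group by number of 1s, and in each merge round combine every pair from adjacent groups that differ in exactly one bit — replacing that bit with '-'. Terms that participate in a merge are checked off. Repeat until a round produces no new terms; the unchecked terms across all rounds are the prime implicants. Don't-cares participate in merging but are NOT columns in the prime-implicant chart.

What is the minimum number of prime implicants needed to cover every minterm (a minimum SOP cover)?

[col 0] 0000*, 0010*, 0011*, 0100*, 0101*, 0111*, 1000*, 1001*, 1010*, 1011*, 1100*, 1110*
[col 1] -000*, -010*, -011*, -100*, 0-00*, 0-11, 00-0*, 001-*, 01-1, 010-, 1-00*, 1-10*, 10-0*, 10-1*, 100-*, 101-*, 11-0*
[col 2] --00, -0-0, -01-, 1--0, 10--
Prime implicants: --00, -0-0, -01-, 0-11, 01-1, 010-, 1--0, 10--
PI chart (minterm → PIs covering it):
  0 | --00,-0-0
  2 | -0-0,-01-
  3 | -01-,0-11
  4 | --00,010-
  5 | 01-1,010-
  7 | 0-11,01-1
  8 | --00,-0-0,1--0,10--
  9 | 10--  (sole → essential)
  11 | -01-,10--
  14 | 1--0  (sole → essential)
Essential prime implicants: 1--0, 10--
Petrick residual → --00, -01-, 01-1
Minimum SOP uses 5 PIs: c'd' + b'c + a'bd + ad' + ab'

5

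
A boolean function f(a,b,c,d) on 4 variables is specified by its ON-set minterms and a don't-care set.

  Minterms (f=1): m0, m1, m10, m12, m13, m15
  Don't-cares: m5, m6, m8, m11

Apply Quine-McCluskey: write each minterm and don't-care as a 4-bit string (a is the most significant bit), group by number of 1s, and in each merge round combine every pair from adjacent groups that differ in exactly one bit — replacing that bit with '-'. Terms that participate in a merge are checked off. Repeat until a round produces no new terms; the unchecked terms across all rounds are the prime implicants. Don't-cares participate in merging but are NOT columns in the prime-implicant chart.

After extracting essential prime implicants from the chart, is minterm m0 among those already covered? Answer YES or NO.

size-2^0 implicants → 0000(✓)  0001(✓)  0101(✓)  0110  1000(✓)  1010(✓)  1011(✓)  1100(✓)  1101(✓)  1111(✓)
size-2^1 implicants → -000  -101  0-01  000-  1-00  1-11  10-0  101-  11-1  110-
Unchecked terms (primes): -000, -101, 0-01, 000-, 0110, 1-00, 1-11, 10-0, 101-, 11-1, 110-
Minterm coverage:
  m0 ⊆ -000,000-
  m1 ⊆ 0-01,000-
  m10 ⊆ 10-0,101-
  m12 ⊆ 1-00,110-
  m13 ⊆ -101,11-1,110-
  m15 ⊆ 1-11,11-1
(no essential prime implicants)

NO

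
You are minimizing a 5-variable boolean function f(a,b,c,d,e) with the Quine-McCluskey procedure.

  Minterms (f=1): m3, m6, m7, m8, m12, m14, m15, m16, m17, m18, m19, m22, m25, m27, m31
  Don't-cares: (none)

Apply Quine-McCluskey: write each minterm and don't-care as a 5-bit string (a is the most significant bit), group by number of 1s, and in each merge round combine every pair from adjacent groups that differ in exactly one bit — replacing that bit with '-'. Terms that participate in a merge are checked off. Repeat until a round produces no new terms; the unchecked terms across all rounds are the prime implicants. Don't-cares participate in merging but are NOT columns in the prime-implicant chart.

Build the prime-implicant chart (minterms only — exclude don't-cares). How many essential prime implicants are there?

3

[col 0] 00011*, 00110*, 00111*, 01000*, 01100*, 01110*, 01111*, 10000*, 10001*, 10010*, 10011*, 10110*, 11001*, 11011*, 11111*
[col 1] -0011, -0110, -1111, 0-110*, 0-111*, 00-11, 0011-*, 01-00, 011-0, 0111-*, 1-001*, 1-011*, 10-10, 100-0*, 100-1*, 1000-*, 1001-*, 11-11, 110-1*
[col 2] 0-11-, 1-0-1, 100--
Prime implicants: -0011, -0110, -1111, 0-11-, 00-11, 01-00, 011-0, 1-0-1, 10-10, 100--, 11-11
PI chart (minterm → PIs covering it):
  3 | -0011,00-11
  6 | -0110,0-11-
  7 | 0-11-,00-11
  8 | 01-00  (sole → essential)
  12 | 01-00,011-0
  14 | 0-11-,011-0
  15 | -1111,0-11-
  16 | 100--  (sole → essential)
  17 | 1-0-1,100--
  18 | 10-10,100--
  19 | -0011,1-0-1,100--
  22 | -0110,10-10
  25 | 1-0-1  (sole → essential)
  27 | 1-0-1,11-11
  31 | -1111,11-11
Essential prime implicants: 01-00, 1-0-1, 100--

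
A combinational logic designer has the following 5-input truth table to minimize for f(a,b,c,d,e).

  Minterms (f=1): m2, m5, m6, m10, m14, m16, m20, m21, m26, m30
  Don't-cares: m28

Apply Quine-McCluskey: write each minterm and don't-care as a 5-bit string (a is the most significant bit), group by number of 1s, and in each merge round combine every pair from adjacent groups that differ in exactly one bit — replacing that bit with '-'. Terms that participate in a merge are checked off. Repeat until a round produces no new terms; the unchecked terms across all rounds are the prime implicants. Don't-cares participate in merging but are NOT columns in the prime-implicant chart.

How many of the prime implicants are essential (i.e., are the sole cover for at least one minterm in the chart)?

4

[col 0] 00010*, 00101*, 00110*, 01010*, 01110*, 10000*, 10100*, 10101*, 11010*, 11100*, 11110*
[col 1] -0101, -1010*, -1110*, 0-010*, 0-110*, 00-10*, 01-10*, 1-100, 10-00, 1010-, 11-10*, 111-0
[col 2] -1-10, 0--10
Prime implicants: -0101, -1-10, 0--10, 1-100, 10-00, 1010-, 111-0
PI chart (minterm → PIs covering it):
  2 | 0--10  (sole → essential)
  5 | -0101  (sole → essential)
  6 | 0--10  (sole → essential)
  10 | -1-10,0--10
  14 | -1-10,0--10
  16 | 10-00  (sole → essential)
  20 | 1-100,10-00,1010-
  21 | -0101,1010-
  26 | -1-10  (sole → essential)
  30 | -1-10,111-0
Essential prime implicants: -0101, -1-10, 0--10, 10-00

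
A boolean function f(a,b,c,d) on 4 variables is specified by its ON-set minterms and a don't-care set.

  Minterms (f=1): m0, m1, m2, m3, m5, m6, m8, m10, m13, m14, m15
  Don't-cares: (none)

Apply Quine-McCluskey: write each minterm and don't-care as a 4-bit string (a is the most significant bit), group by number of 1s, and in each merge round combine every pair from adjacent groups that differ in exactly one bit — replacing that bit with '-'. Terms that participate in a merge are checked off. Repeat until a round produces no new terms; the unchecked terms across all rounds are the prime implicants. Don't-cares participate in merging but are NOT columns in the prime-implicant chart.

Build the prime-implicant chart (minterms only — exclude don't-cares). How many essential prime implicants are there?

3

size-2^0 implicants → 0000(✓)  0001(✓)  0010(✓)  0011(✓)  0101(✓)  0110(✓)  1000(✓)  1010(✓)  1101(✓)  1110(✓)  1111(✓)
size-2^1 implicants → -000(✓)  -010(✓)  -101  -110(✓)  0-01  0-10(✓)  00-0(✓)  00-1(✓)  000-(✓)  001-(✓)  1-10(✓)  10-0(✓)  11-1  111-
size-2^2 implicants → --10  -0-0  00--
Unchecked terms (primes): --10, -0-0, -101, 0-01, 00--, 11-1, 111-
Minterm coverage:
  m0 ⊆ -0-0,00--
  m1 ⊆ 0-01,00--
  m2 ⊆ --10,-0-0,00--
  m3 ⊆ 00-- [E]
  m5 ⊆ -101,0-01
  m6 ⊆ --10 [E]
  m8 ⊆ -0-0 [E]
  m10 ⊆ --10,-0-0
  m13 ⊆ -101,11-1
  m14 ⊆ --10,111-
  m15 ⊆ 11-1,111-
E = {--10, -0-0, 00--}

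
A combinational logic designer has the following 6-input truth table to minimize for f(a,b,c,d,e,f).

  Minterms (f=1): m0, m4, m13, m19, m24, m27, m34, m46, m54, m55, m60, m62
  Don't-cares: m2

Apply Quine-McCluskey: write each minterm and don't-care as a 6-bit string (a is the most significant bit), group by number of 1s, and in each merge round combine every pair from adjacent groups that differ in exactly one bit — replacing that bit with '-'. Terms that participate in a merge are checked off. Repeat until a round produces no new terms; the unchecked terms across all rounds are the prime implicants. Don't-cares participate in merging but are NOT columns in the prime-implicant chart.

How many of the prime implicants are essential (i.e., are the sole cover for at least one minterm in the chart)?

8

[col 0] 000000*, 000010*, 000100*, 001101, 010011*, 011000, 011011*, 100010*, 101110*, 110110*, 110111*, 111100*, 111110*
[col 1] -00010, 000-00, 0000-0, 01-011, 1-1110, 11-110, 11011-, 1111-0
Prime implicants: -00010, 000-00, 0000-0, 001101, 01-011, 011000, 1-1110, 11-110, 11011-, 1111-0
PI chart (minterm → PIs covering it):
  0 | 000-00,0000-0
  4 | 000-00  (sole → essential)
  13 | 001101  (sole → essential)
  19 | 01-011  (sole → essential)
  24 | 011000  (sole → essential)
  27 | 01-011  (sole → essential)
  34 | -00010  (sole → essential)
  46 | 1-1110  (sole → essential)
  54 | 11-110,11011-
  55 | 11011-  (sole → essential)
  60 | 1111-0  (sole → essential)
  62 | 1-1110,11-110,1111-0
Essential prime implicants: -00010, 000-00, 001101, 01-011, 011000, 1-1110, 11011-, 1111-0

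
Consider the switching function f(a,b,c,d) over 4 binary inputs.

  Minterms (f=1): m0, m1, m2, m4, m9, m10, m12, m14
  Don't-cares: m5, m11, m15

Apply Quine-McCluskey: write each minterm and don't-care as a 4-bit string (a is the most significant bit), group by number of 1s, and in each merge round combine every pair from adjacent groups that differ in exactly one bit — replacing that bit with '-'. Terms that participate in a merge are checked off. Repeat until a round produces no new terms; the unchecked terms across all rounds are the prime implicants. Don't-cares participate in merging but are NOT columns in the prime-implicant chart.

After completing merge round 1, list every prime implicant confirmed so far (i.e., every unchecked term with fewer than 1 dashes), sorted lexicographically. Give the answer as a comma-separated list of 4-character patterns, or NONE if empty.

size-2^0 implicants → 0000(✓)  0001(✓)  0010(✓)  0100(✓)  0101(✓)  1001(✓)  1010(✓)  1011(✓)  1100(✓)  1110(✓)  1111(✓)
size-2^1 implicants → -001  -010  -100  0-00(✓)  0-01(✓)  00-0  000-(✓)  010-(✓)  1-10(✓)  1-11(✓)  10-1  101-(✓)  11-0  111-(✓)
size-2^2 implicants → 0-0-  1-1-
Unchecked terms (primes): -001, -010, -100, 0-0-, 00-0, 1-1-, 10-1, 11-0

NONE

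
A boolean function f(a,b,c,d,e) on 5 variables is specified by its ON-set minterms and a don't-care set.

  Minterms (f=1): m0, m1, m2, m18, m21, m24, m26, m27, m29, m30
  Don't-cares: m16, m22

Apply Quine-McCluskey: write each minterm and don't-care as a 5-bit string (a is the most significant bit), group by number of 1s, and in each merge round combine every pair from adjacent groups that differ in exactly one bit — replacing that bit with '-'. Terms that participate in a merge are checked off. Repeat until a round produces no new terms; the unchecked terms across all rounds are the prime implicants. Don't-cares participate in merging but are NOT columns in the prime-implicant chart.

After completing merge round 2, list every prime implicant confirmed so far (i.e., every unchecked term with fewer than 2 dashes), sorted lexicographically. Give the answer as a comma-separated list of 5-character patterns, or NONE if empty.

0000-, 1-101, 1101-

[col 0] 00000*, 00001*, 00010*, 10000*, 10010*, 10101*, 10110*, 11000*, 11010*, 11011*, 11101*, 11110*
[col 1] -0000*, -0010*, 000-0*, 0000-, 1-000*, 1-010*, 1-101, 1-110*, 10-10*, 100-0*, 11-10*, 110-0*, 1101-
[col 2] -00-0, 1--10, 1-0-0
Prime implicants: -00-0, 0000-, 1--10, 1-0-0, 1-101, 1101-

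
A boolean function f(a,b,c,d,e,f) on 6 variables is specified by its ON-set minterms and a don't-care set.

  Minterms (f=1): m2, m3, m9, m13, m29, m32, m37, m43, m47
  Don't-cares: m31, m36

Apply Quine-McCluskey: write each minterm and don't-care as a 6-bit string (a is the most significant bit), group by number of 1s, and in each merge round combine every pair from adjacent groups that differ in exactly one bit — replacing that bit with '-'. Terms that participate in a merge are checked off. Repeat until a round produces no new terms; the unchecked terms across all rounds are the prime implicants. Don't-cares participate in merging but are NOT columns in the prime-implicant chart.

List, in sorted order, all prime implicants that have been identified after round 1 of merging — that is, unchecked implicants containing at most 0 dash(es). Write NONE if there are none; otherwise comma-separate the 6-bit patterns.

size-2^0 implicants → 000010(✓)  000011(✓)  001001(✓)  001101(✓)  011101(✓)  011111(✓)  100000(✓)  100100(✓)  100101(✓)  101011(✓)  101111(✓)
size-2^1 implicants → 0-1101  00001-  001-01  0111-1  100-00  10010-  101-11
Unchecked terms (primes): 0-1101, 00001-, 001-01, 0111-1, 100-00, 10010-, 101-11

NONE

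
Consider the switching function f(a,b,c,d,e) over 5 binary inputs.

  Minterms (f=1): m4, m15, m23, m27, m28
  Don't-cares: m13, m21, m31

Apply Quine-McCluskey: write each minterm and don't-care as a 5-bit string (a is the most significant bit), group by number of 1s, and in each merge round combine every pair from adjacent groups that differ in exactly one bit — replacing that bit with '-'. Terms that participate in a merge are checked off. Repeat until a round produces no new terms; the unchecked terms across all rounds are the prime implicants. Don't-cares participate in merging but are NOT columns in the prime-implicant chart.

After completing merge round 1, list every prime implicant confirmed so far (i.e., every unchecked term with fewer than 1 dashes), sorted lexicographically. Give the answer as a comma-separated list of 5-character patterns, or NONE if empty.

00100, 11100

[col 0] 00100, 01101*, 01111*, 10101*, 10111*, 11011*, 11100, 11111*
[col 1] -1111, 011-1, 1-111, 101-1, 11-11
Prime implicants: -1111, 00100, 011-1, 1-111, 101-1, 11-11, 11100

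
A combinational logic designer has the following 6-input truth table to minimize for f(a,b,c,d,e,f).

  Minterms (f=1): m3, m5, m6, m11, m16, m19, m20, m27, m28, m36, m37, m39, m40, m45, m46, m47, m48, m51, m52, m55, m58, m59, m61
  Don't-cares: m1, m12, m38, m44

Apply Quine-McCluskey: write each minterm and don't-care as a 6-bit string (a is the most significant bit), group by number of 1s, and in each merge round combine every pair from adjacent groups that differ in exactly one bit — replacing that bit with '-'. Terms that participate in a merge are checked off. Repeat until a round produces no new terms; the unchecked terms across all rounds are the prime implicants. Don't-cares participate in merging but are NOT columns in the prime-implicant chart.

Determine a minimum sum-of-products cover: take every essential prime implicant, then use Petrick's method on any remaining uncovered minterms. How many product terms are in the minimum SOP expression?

10

size-2^0 implicants → 000001(✓)  000011(✓)  000101(✓)  000110(✓)  001011(✓)  001100(✓)  010000(✓)  010011(✓)  010100(✓)  011011(✓)  011100(✓)  100100(✓)  100101(✓)  100110(✓)  100111(✓)  101000(✓)  101100(✓)  101101(✓)  101110(✓)  101111(✓)  110000(✓)  110011(✓)  110100(✓)  110111(✓)  111010(✓)  111011(✓)  111101(✓)
size-2^1 implicants → -00101  -00110  -01100  -10000(✓)  -10011(✓)  -10100(✓)  -11011(✓)  0-0011(✓)  0-1011(✓)  0-1100  00-011(✓)  000-01  0000-1  01-011(✓)  01-100  010-00(✓)  1-0100  1-0111  1-1101  10-100(✓)  10-101(✓)  10-110(✓)  10-111(✓)  1001-0(✓)  1001-1(✓)  10010-(✓)  10011-(✓)  101-00  1011-0(✓)  1011-1(✓)  10110-(✓)  10111-(✓)  11-011(✓)  110-00(✓)  110-11  11101-
size-2^2 implicants → -1-011  -10-00  0--011  10-1-0(✓)  10-1-1(✓)  10-10-(✓)  10-11-(✓)  1001--(✓)  1011--(✓)
size-2^3 implicants → 10-1--
Unchecked terms (primes): -00101, -00110, -01100, -1-011, -10-00, 0--011, 0-1100, 000-01, 0000-1, 01-100, 1-0100, 1-0111, 1-1101, 10-1--, 101-00, 110-11, 11101-
Minterm coverage:
  m3 ⊆ 0--011,0000-1
  m5 ⊆ -00101,000-01
  m6 ⊆ -00110 [E]
  m11 ⊆ 0--011 [E]
  m16 ⊆ -10-00 [E]
  m19 ⊆ -1-011,0--011
  m20 ⊆ -10-00,01-100
  m27 ⊆ -1-011,0--011
  m28 ⊆ 0-1100,01-100
  m36 ⊆ 1-0100,10-1--
  m37 ⊆ -00101,10-1--
  m39 ⊆ 1-0111,10-1--
  m40 ⊆ 101-00 [E]
  m45 ⊆ 1-1101,10-1--
  m46 ⊆ 10-1-- [E]
  m47 ⊆ 10-1-- [E]
  m48 ⊆ -10-00 [E]
  m51 ⊆ -1-011,110-11
  m52 ⊆ -10-00,1-0100
  m55 ⊆ 1-0111,110-11
  m58 ⊆ 11101- [E]
  m59 ⊆ -1-011,11101-
  m61 ⊆ 1-1101 [E]
E = {-00110, -10-00, 0--011, 1-1101, 10-1--, 101-00, 11101-}
Petrick residual → -00101, 0-1100, 110-11
Cover = b'c'de'f + b'c'def' + bc'e'f' + a'd'ef + a'cde'f' + acde'f + ab'd + ab'ce'f' + abc'ef + abcd'e  |cover|=10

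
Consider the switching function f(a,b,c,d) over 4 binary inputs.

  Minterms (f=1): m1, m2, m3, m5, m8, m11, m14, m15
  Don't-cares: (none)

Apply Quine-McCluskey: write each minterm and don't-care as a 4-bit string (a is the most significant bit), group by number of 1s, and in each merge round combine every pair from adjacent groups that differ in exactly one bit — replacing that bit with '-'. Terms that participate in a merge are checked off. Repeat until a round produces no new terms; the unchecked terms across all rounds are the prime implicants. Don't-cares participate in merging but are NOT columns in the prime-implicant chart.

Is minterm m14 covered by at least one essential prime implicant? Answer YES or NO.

Round 0: 0001✓ 0010✓ 0011✓ 0101✓ 1000 1011✓ 1110✓ 1111✓
Round 1: -011 0-01 00-1 001- 1-11 111-
PIs = {-011, 0-01, 00-1, 001-, 1-11, 1000, 111-}
Coverage chart:
  m1: 0-01,00-1
  m2: 001- ←essential
  m3: -011,00-1,001-
  m5: 0-01 ←essential
  m8: 1000 ←essential
  m11: -011,1-11
  m14: 111- ←essential
  m15: 1-11,111-
Essential: 0-01, 001-, 1000, 111-

YES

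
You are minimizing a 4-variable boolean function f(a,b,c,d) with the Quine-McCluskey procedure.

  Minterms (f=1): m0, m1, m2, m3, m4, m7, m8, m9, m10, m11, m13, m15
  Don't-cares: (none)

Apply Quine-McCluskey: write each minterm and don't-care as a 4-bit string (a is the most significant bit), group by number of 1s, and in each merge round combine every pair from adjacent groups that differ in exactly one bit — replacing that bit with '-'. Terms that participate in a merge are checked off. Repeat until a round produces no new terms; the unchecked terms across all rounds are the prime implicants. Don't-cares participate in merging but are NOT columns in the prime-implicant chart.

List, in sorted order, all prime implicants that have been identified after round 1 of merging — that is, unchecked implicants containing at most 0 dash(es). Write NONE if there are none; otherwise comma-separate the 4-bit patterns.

Round 0: 0000✓ 0001✓ 0010✓ 0011✓ 0100✓ 0111✓ 1000✓ 1001✓ 1010✓ 1011✓ 1101✓ 1111✓
Round 1: -000✓ -001✓ -010✓ -011✓ -111✓ 0-00 0-11✓ 00-0✓ 00-1✓ 000-✓ 001-✓ 1-01✓ 1-11✓ 10-0✓ 10-1✓ 100-✓ 101-✓ 11-1✓
Round 2: --11 -0-0✓ -0-1✓ -00-✓ -01-✓ 00--✓ 1--1 10--✓
Round 3: -0--
PIs = {--11, -0--, 0-00, 1--1}

NONE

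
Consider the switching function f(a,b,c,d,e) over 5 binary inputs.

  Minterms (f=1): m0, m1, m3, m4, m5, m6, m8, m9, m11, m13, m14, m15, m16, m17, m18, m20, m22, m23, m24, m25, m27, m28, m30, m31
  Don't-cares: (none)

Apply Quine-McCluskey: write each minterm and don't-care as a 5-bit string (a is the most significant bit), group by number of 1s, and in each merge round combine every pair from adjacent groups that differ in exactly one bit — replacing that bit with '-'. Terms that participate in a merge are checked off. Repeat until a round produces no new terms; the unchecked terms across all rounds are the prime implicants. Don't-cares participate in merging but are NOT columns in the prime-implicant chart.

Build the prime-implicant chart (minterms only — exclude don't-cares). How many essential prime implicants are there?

[col 0] 00000*, 00001*, 00011*, 00100*, 00101*, 00110*, 01000*, 01001*, 01011*, 01101*, 01110*, 01111*, 10000*, 10001*, 10010*, 10100*, 10110*, 10111*, 11000*, 11001*, 11011*, 11100*, 11110*, 11111*
[col 1] -0000*, -0001*, -0100*, -0110*, -1000*, -1001*, -1011*, -1110*, -1111*, 0-000*, 0-001*, 0-011*, 0-101*, 0-110*, 00-00*, 00-01*, 000-1*, 0000-*, 001-0*, 0010-*, 01-01*, 01-11*, 010-1*, 0100-*, 011-1*, 0111-*, 1-000*, 1-001*, 1-100*, 1-110*, 1-111*, 10-00*, 10-10*, 100-0*, 1000-*, 101-0*, 1011-*, 11-00*, 11-11*, 110-1*, 1100-*, 111-0*, 1111-*
[col 2] --000*, --001*, --110, -0-00, -000-*, -01-0, -1-11, -10-1, -100-*, -111-, 0--01, 0-0-1, 0-00-*, 00-0-, 01--1, 1--00, 1-00-*, 1-1-0, 1-11-, 10--0
[col 3] --00-
Prime implicants: --00-, --110, -0-00, -01-0, -1-11, -10-1, -111-, 0--01, 0-0-1, 00-0-, 01--1, 1--00, 1-1-0, 1-11-, 10--0
PI chart (minterm → PIs covering it):
  0 | --00-,-0-00,00-0-
  1 | --00-,0--01,0-0-1,00-0-
  3 | 0-0-1  (sole → essential)
  4 | -0-00,-01-0,00-0-
  5 | 0--01,00-0-
  6 | --110,-01-0
  8 | --00-  (sole → essential)
  9 | --00-,-10-1,0--01,0-0-1,01--1
  11 | -1-11,-10-1,0-0-1,01--1
  13 | 0--01,01--1
  14 | --110,-111-
  15 | -1-11,-111-,01--1
  16 | --00-,-0-00,1--00,10--0
  17 | --00-  (sole → essential)
  18 | 10--0  (sole → essential)
  20 | -0-00,-01-0,1--00,1-1-0,10--0
  22 | --110,-01-0,1-1-0,1-11-,10--0
  23 | 1-11-  (sole → essential)
  24 | --00-,1--00
  25 | --00-,-10-1
  27 | -1-11,-10-1
  28 | 1--00,1-1-0
  30 | --110,-111-,1-1-0,1-11-
  31 | -1-11,-111-,1-11-
Essential prime implicants: --00-, 0-0-1, 1-11-, 10--0

4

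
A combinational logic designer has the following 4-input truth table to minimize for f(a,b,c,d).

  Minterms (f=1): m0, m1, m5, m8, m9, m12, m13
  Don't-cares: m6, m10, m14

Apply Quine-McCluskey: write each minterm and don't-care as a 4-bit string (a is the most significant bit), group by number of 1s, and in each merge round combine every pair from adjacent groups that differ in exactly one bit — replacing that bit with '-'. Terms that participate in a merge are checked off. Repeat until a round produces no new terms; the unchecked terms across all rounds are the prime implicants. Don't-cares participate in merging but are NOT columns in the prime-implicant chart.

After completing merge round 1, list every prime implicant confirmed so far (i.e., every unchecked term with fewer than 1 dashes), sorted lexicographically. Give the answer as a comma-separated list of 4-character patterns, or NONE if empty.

NONE

Round 0: 0000✓ 0001✓ 0101✓ 0110✓ 1000✓ 1001✓ 1010✓ 1100✓ 1101✓ 1110✓
Round 1: -000✓ -001✓ -101✓ -110 0-01✓ 000-✓ 1-00✓ 1-01✓ 1-10✓ 10-0✓ 100-✓ 11-0✓ 110-✓
Round 2: --01 -00- 1--0 1-0-
PIs = {--01, -00-, -110, 1--0, 1-0-}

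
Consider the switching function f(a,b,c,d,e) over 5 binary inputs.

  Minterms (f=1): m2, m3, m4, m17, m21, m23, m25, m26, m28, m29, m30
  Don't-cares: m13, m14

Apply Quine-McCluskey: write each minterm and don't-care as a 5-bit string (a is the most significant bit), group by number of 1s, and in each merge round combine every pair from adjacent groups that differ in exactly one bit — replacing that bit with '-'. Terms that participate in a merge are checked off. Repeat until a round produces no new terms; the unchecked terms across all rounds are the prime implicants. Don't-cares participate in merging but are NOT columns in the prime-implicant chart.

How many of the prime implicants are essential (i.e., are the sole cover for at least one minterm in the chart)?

5

Round 0: 00010✓ 00011✓ 00100 01101✓ 01110✓ 10001✓ 10101✓ 10111✓ 11001✓ 11010✓ 11100✓ 11101✓ 11110✓
Round 1: -1101 -1110 0001- 1-001✓ 1-101✓ 10-01✓ 101-1 11-01✓ 11-10 111-0 1110-
Round 2: 1--01
PIs = {-1101, -1110, 0001-, 00100, 1--01, 101-1, 11-10, 111-0, 1110-}
Coverage chart:
  m2: 0001- ←essential
  m3: 0001- ←essential
  m4: 00100 ←essential
  m17: 1--01 ←essential
  m21: 1--01,101-1
  m23: 101-1 ←essential
  m25: 1--01 ←essential
  m26: 11-10 ←essential
  m28: 111-0,1110-
  m29: -1101,1--01,1110-
  m30: -1110,11-10,111-0
Essential: 0001-, 00100, 1--01, 101-1, 11-10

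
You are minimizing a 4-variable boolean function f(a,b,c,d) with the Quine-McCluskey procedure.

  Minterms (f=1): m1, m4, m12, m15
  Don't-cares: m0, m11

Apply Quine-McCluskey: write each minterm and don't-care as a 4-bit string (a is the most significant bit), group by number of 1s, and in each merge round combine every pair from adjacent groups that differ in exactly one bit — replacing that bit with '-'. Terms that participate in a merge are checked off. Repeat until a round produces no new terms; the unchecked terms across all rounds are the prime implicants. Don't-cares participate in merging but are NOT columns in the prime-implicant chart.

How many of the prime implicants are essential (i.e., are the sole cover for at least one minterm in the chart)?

size-2^0 implicants → 0000(✓)  0001(✓)  0100(✓)  1011(✓)  1100(✓)  1111(✓)
size-2^1 implicants → -100  0-00  000-  1-11
Unchecked terms (primes): -100, 0-00, 000-, 1-11
Minterm coverage:
  m1 ⊆ 000- [E]
  m4 ⊆ -100,0-00
  m12 ⊆ -100 [E]
  m15 ⊆ 1-11 [E]
E = {-100, 000-, 1-11}

3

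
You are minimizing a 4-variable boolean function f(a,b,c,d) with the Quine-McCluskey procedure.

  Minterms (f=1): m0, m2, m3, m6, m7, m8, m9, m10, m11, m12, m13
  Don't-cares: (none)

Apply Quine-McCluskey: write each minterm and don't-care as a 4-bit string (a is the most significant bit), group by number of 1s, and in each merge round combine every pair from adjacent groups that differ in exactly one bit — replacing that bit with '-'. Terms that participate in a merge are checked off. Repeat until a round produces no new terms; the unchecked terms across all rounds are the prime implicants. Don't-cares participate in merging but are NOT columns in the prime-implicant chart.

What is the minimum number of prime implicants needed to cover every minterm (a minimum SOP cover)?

4

Round 0: 0000✓ 0010✓ 0011✓ 0110✓ 0111✓ 1000✓ 1001✓ 1010✓ 1011✓ 1100✓ 1101✓
Round 1: -000✓ -010✓ -011✓ 0-10✓ 0-11✓ 00-0✓ 001-✓ 011-✓ 1-00✓ 1-01✓ 10-0✓ 10-1✓ 100-✓ 101-✓ 110-✓
Round 2: -0-0 -01- 0-1- 1-0- 10--
PIs = {-0-0, -01-, 0-1-, 1-0-, 10--}
Coverage chart:
  m0: -0-0 ←essential
  m2: -0-0,-01-,0-1-
  m3: -01-,0-1-
  m6: 0-1- ←essential
  m7: 0-1- ←essential
  m8: -0-0,1-0-,10--
  m9: 1-0-,10--
  m10: -0-0,-01-,10--
  m11: -01-,10--
  m12: 1-0- ←essential
  m13: 1-0- ←essential
Essential: -0-0, 0-1-, 1-0-
Petrick residual → -01-
Min cover (4 terms): b'd' + b'c + a'c + ac'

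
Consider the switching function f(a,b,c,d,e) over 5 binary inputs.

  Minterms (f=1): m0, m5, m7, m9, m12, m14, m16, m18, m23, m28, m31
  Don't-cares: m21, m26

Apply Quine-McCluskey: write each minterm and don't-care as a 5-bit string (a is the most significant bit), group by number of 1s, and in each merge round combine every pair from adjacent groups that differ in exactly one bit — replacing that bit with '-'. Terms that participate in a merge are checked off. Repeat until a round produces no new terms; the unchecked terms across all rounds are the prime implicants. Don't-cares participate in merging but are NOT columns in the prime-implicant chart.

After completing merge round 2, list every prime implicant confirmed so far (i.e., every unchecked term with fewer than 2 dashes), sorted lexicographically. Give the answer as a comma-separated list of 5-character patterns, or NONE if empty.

Round 0: 00000✓ 00101✓ 00111✓ 01001 01100✓ 01110✓ 10000✓ 10010✓ 10101✓ 10111✓ 11010✓ 11100✓ 11111✓
Round 1: -0000 -0101✓ -0111✓ -1100 001-1✓ 011-0 1-010 1-111 100-0 101-1✓
Round 2: -01-1
PIs = {-0000, -01-1, -1100, 01001, 011-0, 1-010, 1-111, 100-0}

-0000, -1100, 01001, 011-0, 1-010, 1-111, 100-0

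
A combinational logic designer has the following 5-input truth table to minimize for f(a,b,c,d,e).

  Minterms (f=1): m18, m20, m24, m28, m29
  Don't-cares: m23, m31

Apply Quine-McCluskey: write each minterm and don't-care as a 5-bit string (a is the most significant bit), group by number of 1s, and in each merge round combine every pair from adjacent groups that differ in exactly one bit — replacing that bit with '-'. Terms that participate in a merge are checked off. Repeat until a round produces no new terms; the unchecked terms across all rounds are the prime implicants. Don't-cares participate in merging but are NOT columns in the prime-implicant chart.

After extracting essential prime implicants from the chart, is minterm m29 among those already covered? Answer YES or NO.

NO

Round 0: 10010 10100✓ 10111✓ 11000✓ 11100✓ 11101✓ 11111✓
Round 1: 1-100 1-111 11-00 111-1 1110-
PIs = {1-100, 1-111, 10010, 11-00, 111-1, 1110-}
Coverage chart:
  m18: 10010 ←essential
  m20: 1-100 ←essential
  m24: 11-00 ←essential
  m28: 1-100,11-00,1110-
  m29: 111-1,1110-
Essential: 1-100, 10010, 11-00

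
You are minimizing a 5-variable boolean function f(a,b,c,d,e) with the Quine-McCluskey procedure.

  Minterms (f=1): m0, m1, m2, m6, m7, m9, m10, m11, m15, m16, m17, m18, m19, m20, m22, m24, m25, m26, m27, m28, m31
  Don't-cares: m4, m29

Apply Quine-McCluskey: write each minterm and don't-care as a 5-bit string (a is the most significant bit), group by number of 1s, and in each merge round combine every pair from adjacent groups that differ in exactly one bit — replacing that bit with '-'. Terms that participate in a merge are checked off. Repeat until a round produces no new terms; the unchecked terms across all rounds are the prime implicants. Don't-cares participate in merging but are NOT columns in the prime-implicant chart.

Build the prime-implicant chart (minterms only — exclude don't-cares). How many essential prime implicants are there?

2

size-2^0 implicants → 00000(✓)  00001(✓)  00010(✓)  00100(✓)  00110(✓)  00111(✓)  01001(✓)  01010(✓)  01011(✓)  01111(✓)  10000(✓)  10001(✓)  10010(✓)  10011(✓)  10100(✓)  10110(✓)  11000(✓)  11001(✓)  11010(✓)  11011(✓)  11100(✓)  11101(✓)  11111(✓)
size-2^1 implicants → -0000(✓)  -0001(✓)  -0010(✓)  -0100(✓)  -0110(✓)  -1001(✓)  -1010(✓)  -1011(✓)  -1111(✓)  0-001(✓)  0-010(✓)  0-111  00-00(✓)  00-10(✓)  000-0(✓)  0000-(✓)  001-0(✓)  0011-  01-11(✓)  010-1(✓)  0101-(✓)  1-000(✓)  1-001(✓)  1-010(✓)  1-011(✓)  1-100(✓)  10-00(✓)  10-10(✓)  100-0(✓)  100-1(✓)  1000-(✓)  1001-(✓)  101-0(✓)  11-00(✓)  11-01(✓)  11-11(✓)  110-0(✓)  110-1(✓)  1100-(✓)  1101-(✓)  111-1(✓)  1110-(✓)
size-2^2 implicants → --001  --010  -0-00(✓)  -0-10(✓)  -00-0(✓)  -000-  -01-0(✓)  -1-11  -10-1  -101-  00--0(✓)  1--00  1-0-0(✓)  1-0-1(✓)  1-00-(✓)  1-01-(✓)  10--0(✓)  100--(✓)  11--1  11-0-  110--(✓)
size-2^3 implicants → -0--0  1-0--
Unchecked terms (primes): --001, --010, -0--0, -000-, -1-11, -10-1, -101-, 0-111, 0011-, 1--00, 1-0--, 11--1, 11-0-
Minterm coverage:
  m0 ⊆ -0--0,-000-
  m1 ⊆ --001,-000-
  m2 ⊆ --010,-0--0
  m6 ⊆ -0--0,0011-
  m7 ⊆ 0-111,0011-
  m9 ⊆ --001,-10-1
  m10 ⊆ --010,-101-
  m11 ⊆ -1-11,-10-1,-101-
  m15 ⊆ -1-11,0-111
  m16 ⊆ -0--0,-000-,1--00,1-0--
  m17 ⊆ --001,-000-,1-0--
  m18 ⊆ --010,-0--0,1-0--
  m19 ⊆ 1-0-- [E]
  m20 ⊆ -0--0,1--00
  m22 ⊆ -0--0 [E]
  m24 ⊆ 1--00,1-0--,11-0-
  m25 ⊆ --001,-10-1,1-0--,11--1,11-0-
  m26 ⊆ --010,-101-,1-0--
  m27 ⊆ -1-11,-10-1,-101-,1-0--,11--1
  m28 ⊆ 1--00,11-0-
  m31 ⊆ -1-11,11--1
E = {-0--0, 1-0--}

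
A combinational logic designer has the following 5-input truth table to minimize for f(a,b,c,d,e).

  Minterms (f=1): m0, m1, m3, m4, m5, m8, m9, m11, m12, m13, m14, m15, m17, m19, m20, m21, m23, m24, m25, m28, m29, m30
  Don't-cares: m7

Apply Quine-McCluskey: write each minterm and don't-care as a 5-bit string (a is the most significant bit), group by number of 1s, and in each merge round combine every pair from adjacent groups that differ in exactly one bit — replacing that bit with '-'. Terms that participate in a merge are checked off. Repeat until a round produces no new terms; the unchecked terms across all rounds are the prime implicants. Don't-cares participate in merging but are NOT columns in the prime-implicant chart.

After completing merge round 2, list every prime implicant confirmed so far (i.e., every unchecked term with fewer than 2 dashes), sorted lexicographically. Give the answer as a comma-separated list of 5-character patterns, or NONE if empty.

NONE

[col 0] 00000*, 00001*, 00011*, 00100*, 00101*, 00111*, 01000*, 01001*, 01011*, 01100*, 01101*, 01110*, 01111*, 10001*, 10011*, 10100*, 10101*, 10111*, 11000*, 11001*, 11100*, 11101*, 11110*
[col 1] -0001*, -0011*, -0100*, -0101*, -0111*, -1000*, -1001*, -1100*, -1101*, -1110*, 0-000*, 0-001*, 0-011*, 0-100*, 0-101*, 0-111*, 00-00*, 00-01*, 00-11*, 000-1*, 0000-*, 001-1*, 0010-*, 01-00*, 01-01*, 01-11*, 010-1*, 0100-*, 011-0*, 011-1*, 0110-*, 0111-*, 1-001*, 1-100*, 1-101*, 10-01*, 10-11*, 100-1*, 101-1*, 1010-*, 11-00*, 11-01*, 1100-*, 111-0*, 1110-*
[col 2] --001*, --100*, --101*, -0-01*, -0-11*, -00-1*, -01-1*, -010-*, -1-00*, -1-01*, -100-*, -11-0, -110-*, 0--00*, 0--01*, 0--11*, 0-0-1*, 0-00-*, 0-1-1*, 0-10-*, 00--1*, 00-0-*, 01--1*, 01-0-*, 011--, 1--01*, 1-10-*, 10--1*, 11-0-*
[col 3] ---01, --10-, -0--1, -1-0-, 0---1, 0--0-
Prime implicants: ---01, --10-, -0--1, -1-0-, -11-0, 0---1, 0--0-, 011--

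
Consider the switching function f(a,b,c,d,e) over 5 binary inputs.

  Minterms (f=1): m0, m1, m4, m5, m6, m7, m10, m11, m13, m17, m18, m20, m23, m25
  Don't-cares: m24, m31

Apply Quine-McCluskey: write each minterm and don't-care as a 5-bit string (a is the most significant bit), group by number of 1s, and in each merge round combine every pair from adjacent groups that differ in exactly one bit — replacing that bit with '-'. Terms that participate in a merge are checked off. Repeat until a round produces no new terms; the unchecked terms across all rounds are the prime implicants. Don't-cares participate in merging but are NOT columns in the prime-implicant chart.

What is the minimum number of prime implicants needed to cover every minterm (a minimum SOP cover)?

8

size-2^0 implicants → 00000(✓)  00001(✓)  00100(✓)  00101(✓)  00110(✓)  00111(✓)  01010(✓)  01011(✓)  01101(✓)  10001(✓)  10010  10100(✓)  10111(✓)  11000(✓)  11001(✓)  11111(✓)
size-2^1 implicants → -0001  -0100  -0111  0-101  00-00(✓)  00-01(✓)  0000-(✓)  001-0(✓)  001-1(✓)  0010-(✓)  0011-(✓)  0101-  1-001  1-111  1100-
size-2^2 implicants → 00-0-  001--
Unchecked terms (primes): -0001, -0100, -0111, 0-101, 00-0-, 001--, 0101-, 1-001, 1-111, 10010, 1100-
Minterm coverage:
  m0 ⊆ 00-0- [E]
  m1 ⊆ -0001,00-0-
  m4 ⊆ -0100,00-0-,001--
  m5 ⊆ 0-101,00-0-,001--
  m6 ⊆ 001-- [E]
  m7 ⊆ -0111,001--
  m10 ⊆ 0101- [E]
  m11 ⊆ 0101- [E]
  m13 ⊆ 0-101 [E]
  m17 ⊆ -0001,1-001
  m18 ⊆ 10010 [E]
  m20 ⊆ -0100 [E]
  m23 ⊆ -0111,1-111
  m25 ⊆ 1-001,1100-
E = {-0100, 0-101, 00-0-, 001--, 0101-, 10010}
Petrick residual → -0111, 1-001
Cover = b'cd'e' + b'cde + a'cd'e + a'b'd' + a'b'c + a'bc'd + ac'd'e + ab'c'de'  |cover|=8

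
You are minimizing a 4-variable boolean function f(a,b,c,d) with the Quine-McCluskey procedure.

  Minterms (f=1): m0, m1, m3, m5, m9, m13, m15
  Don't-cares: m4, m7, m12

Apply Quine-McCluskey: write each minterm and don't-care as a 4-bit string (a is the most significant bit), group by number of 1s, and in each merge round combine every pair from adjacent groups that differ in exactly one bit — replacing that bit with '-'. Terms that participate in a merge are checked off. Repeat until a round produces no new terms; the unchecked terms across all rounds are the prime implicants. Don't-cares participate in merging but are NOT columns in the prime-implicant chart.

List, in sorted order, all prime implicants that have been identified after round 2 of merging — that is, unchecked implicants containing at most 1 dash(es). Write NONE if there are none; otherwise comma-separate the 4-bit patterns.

size-2^0 implicants → 0000(✓)  0001(✓)  0011(✓)  0100(✓)  0101(✓)  0111(✓)  1001(✓)  1100(✓)  1101(✓)  1111(✓)
size-2^1 implicants → -001(✓)  -100(✓)  -101(✓)  -111(✓)  0-00(✓)  0-01(✓)  0-11(✓)  00-1(✓)  000-(✓)  01-1(✓)  010-(✓)  1-01(✓)  11-1(✓)  110-(✓)
size-2^2 implicants → --01  -1-1  -10-  0--1  0-0-
Unchecked terms (primes): --01, -1-1, -10-, 0--1, 0-0-

NONE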